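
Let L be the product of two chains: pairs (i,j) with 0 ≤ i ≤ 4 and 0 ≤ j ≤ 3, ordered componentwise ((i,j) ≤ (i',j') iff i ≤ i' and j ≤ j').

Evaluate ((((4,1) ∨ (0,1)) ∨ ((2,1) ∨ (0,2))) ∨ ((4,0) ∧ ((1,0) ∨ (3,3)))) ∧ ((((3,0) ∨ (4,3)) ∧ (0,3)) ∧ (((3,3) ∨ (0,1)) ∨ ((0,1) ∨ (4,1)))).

(0,2)

(4,1) ∨ (0,1) = (4,1)
(2,1) ∨ (0,2) = (2,2)
(4,1) ∨ (2,2) = (4,2)
(1,0) ∨ (3,3) = (3,3)
(4,0) ∧ (3,3) = (3,0)
(4,2) ∨ (3,0) = (4,2)
(3,0) ∨ (4,3) = (4,3)
(4,3) ∧ (0,3) = (0,3)
(3,3) ∨ (0,1) = (3,3)
(0,1) ∨ (4,1) = (4,1)
(3,3) ∨ (4,1) = (4,3)
(0,3) ∧ (4,3) = (0,3)
(4,2) ∧ (0,3) = (0,2)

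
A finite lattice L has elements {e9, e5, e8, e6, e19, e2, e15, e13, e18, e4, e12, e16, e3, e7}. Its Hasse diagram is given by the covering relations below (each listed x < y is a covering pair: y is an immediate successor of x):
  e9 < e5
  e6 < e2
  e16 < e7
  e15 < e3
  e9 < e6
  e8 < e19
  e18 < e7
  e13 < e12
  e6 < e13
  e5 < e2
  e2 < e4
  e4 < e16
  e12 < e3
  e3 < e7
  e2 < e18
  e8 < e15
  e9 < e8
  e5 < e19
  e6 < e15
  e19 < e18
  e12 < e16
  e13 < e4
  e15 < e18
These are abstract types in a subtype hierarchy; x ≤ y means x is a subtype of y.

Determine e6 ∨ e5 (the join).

e2

Common upper bounds of {e6, e5}: e16, e18, e2, e4, e7.
The least among these is e2.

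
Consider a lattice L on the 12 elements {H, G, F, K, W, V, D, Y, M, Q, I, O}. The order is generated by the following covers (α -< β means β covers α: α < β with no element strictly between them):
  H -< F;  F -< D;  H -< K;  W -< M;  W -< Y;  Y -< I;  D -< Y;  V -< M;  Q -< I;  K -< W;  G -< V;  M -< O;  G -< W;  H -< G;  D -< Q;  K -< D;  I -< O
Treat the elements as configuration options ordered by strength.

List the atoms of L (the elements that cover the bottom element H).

F, G, K

The atoms are exactly the elements that cover H: F, G, K.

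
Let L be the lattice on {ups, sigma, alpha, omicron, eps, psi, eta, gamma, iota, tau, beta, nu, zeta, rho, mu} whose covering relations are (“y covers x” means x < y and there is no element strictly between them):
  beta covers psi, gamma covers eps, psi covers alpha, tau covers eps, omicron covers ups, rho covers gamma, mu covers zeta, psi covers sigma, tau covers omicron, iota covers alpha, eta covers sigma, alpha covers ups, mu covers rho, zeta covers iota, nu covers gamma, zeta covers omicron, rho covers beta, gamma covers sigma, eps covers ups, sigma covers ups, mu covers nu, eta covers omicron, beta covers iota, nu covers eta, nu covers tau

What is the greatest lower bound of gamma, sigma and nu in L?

Common lower bounds of {gamma, sigma, nu}: sigma, ups.
The greatest among these is sigma.

sigma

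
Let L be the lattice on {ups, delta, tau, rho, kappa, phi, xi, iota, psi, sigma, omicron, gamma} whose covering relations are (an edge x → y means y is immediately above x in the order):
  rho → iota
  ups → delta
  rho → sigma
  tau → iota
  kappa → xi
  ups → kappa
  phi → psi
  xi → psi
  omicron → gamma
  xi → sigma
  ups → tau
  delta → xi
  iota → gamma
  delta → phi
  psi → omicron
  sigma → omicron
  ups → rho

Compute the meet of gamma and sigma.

sigma

Common lower bounds of {gamma, sigma}: delta, kappa, rho, sigma, ups, xi.
The greatest among these is sigma.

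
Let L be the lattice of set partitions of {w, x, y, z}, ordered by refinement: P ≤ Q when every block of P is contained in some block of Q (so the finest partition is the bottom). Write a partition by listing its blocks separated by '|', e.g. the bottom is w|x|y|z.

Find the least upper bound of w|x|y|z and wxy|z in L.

The join of w|x|y|z and wxy|z merges any blocks that overlap across the partitions, giving wxy|z.

wxy|z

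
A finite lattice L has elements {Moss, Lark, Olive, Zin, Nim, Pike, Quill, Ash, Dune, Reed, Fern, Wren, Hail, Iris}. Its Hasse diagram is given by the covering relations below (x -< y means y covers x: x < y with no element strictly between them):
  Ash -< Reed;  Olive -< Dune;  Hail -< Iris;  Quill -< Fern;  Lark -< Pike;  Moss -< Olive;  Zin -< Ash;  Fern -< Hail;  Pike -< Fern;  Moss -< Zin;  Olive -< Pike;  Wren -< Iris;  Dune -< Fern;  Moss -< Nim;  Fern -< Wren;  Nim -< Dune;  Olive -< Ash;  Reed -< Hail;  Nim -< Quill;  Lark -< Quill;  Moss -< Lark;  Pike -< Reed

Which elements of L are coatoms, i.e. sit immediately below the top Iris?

The coatoms are exactly the elements covered by Iris: Hail, Wren.

Hail, Wren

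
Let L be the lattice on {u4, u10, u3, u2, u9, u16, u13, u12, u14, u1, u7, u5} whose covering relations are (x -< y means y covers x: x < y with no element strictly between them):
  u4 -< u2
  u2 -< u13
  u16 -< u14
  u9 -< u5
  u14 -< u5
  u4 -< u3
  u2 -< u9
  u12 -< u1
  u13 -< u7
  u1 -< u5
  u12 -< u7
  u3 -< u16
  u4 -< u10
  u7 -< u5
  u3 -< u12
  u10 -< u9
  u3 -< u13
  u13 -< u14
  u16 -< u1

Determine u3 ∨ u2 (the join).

Common upper bounds of {u3, u2}: u13, u14, u5, u7.
The least among these is u13.

u13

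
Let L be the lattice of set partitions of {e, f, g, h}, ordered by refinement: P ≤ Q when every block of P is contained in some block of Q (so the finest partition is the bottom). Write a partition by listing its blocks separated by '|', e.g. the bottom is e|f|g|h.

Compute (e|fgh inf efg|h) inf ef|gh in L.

e|f|g|h

e|fgh ∧ efg|h = e|fg|h
e|fg|h ∧ ef|gh = e|f|g|h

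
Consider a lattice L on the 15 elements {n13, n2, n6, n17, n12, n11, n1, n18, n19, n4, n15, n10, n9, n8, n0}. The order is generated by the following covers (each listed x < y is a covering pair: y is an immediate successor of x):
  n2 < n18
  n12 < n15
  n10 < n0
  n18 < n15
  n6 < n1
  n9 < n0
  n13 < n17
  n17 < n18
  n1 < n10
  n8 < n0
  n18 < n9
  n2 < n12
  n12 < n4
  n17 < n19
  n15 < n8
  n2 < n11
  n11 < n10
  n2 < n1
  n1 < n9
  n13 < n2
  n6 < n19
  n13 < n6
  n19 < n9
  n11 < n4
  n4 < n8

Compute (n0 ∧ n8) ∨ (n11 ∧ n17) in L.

n8

n0 ∧ n8 = n8
n11 ∧ n17 = n13
n8 ∨ n13 = n8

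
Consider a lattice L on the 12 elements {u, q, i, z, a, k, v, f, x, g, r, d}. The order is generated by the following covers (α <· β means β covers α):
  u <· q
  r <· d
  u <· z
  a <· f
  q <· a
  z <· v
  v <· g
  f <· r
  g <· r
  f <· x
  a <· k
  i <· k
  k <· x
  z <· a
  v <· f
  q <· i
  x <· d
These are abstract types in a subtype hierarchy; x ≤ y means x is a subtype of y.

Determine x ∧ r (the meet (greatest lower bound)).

Common lower bounds of {x, r}: a, f, q, u, v, z.
The greatest among these is f.

f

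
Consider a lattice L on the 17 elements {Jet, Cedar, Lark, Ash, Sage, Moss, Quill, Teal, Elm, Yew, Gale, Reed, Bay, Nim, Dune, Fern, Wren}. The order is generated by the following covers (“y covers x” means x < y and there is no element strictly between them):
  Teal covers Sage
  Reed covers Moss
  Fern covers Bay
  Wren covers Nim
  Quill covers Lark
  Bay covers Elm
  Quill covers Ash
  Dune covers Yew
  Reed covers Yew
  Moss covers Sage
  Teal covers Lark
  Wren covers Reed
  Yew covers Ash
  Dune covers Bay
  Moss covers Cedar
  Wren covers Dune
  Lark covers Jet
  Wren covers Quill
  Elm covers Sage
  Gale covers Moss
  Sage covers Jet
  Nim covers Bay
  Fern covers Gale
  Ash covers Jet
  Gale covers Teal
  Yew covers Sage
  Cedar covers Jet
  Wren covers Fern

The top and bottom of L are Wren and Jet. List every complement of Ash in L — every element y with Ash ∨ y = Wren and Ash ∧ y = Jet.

Fern, Gale, Nim, Teal

Need y with Ash ∨ y = Wren and Ash ∧ y = Jet.
Checking each element gives: Fern, Gale, Nim, Teal.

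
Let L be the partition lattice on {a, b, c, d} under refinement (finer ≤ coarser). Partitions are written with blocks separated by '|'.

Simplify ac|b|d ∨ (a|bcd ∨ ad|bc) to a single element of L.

abcd

a|bcd ∨ ad|bc = abcd
ac|b|d ∨ abcd = abcd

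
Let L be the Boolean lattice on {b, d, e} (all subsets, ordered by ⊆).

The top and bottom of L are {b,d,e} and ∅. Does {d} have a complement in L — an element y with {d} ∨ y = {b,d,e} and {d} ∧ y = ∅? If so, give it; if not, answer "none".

Need y with {d} ∨ y = {b,d,e} and {d} ∧ y = ∅.
Checking each element gives: {b,e}.

{b,e}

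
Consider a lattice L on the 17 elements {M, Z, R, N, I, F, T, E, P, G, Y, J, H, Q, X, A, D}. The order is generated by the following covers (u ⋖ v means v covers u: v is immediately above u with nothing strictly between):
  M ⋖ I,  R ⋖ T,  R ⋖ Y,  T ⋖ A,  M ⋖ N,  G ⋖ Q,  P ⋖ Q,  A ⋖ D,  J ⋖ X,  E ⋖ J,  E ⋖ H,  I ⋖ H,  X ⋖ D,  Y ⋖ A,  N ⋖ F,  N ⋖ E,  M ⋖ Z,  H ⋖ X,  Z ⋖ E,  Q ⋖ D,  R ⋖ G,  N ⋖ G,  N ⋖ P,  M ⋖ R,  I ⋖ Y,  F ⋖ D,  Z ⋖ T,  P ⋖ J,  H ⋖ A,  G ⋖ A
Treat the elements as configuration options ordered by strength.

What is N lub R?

G

Common upper bounds of {N, R}: A, D, G, Q.
The least among these is G.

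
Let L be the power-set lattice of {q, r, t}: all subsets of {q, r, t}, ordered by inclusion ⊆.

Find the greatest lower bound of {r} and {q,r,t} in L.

Common lower bounds of {{r}, {q,r,t}}: {r}, {}.
The greatest among these is {r}.

{r}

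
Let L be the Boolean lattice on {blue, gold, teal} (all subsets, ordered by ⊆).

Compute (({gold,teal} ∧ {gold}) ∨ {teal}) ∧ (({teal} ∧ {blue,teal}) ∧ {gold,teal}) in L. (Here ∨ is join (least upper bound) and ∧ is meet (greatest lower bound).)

{teal}

{gold,teal} ∧ {gold} = {gold}
{gold} ∨ {teal} = {gold,teal}
{teal} ∧ {blue,teal} = {teal}
{teal} ∧ {gold,teal} = {teal}
{gold,teal} ∧ {teal} = {teal}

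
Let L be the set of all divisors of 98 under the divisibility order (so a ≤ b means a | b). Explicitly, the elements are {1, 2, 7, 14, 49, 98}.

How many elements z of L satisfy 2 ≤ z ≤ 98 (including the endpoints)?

The interval [2, 98] = {14, 2, 98}, which has 3 elements.

3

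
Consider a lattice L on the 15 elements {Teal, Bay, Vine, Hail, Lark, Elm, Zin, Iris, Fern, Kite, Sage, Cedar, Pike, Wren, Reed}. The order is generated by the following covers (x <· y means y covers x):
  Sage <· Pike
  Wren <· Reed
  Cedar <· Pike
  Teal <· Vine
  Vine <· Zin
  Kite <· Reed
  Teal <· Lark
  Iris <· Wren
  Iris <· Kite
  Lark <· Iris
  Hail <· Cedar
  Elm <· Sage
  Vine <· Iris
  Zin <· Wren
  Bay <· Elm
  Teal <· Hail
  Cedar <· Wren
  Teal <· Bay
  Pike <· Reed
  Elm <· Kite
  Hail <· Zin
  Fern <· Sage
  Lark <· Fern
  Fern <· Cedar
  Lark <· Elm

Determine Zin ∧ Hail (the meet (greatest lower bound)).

Hail

Common lower bounds of {Zin, Hail}: Hail, Teal.
The greatest among these is Hail.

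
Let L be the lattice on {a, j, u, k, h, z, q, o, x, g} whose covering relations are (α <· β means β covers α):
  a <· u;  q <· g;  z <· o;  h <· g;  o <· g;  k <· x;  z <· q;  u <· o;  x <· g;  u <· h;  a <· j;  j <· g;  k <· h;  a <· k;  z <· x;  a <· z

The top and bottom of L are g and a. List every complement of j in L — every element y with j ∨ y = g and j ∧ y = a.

Need y with j ∨ y = g and j ∧ y = a.
Checking each element gives: h, k, o, q, u, x, z.

h, k, o, q, u, x, z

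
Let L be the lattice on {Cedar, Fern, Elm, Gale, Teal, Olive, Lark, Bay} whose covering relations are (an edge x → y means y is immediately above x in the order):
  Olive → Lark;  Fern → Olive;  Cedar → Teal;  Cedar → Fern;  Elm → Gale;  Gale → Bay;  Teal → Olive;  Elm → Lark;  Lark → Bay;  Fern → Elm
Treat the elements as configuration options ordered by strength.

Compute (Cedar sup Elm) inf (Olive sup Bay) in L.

Elm

Cedar ∨ Elm = Elm
Olive ∨ Bay = Bay
Elm ∧ Bay = Elm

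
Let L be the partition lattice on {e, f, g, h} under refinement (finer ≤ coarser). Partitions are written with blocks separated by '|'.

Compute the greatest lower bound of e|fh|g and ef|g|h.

e|f|g|h

The meet (common refinement) of e|fh|g and ef|g|h intersects blocks pairwise, giving e|f|g|h.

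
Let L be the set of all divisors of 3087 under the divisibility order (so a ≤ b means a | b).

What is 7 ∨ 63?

63

In the divisibility order, the join is the least common multiple: lcm(7, 63) = 63.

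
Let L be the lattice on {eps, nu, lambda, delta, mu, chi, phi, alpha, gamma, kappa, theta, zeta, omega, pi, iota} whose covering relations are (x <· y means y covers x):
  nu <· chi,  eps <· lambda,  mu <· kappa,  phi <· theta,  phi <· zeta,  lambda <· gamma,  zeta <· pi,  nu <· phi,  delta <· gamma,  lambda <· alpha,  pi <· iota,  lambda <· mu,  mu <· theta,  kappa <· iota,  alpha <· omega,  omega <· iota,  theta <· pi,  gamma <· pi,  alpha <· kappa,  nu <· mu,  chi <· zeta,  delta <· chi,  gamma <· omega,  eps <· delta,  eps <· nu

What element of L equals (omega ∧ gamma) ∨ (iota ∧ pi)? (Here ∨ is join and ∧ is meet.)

omega ∧ gamma = gamma
iota ∧ pi = pi
gamma ∨ pi = pi

pi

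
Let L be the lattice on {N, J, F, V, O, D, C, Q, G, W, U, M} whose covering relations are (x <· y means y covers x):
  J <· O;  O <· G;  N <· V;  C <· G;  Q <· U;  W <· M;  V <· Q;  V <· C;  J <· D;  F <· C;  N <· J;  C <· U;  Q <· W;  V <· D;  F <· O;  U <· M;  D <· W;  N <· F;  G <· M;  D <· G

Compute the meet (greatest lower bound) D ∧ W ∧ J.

Common lower bounds of {D, W, J}: J, N.
The greatest among these is J.

J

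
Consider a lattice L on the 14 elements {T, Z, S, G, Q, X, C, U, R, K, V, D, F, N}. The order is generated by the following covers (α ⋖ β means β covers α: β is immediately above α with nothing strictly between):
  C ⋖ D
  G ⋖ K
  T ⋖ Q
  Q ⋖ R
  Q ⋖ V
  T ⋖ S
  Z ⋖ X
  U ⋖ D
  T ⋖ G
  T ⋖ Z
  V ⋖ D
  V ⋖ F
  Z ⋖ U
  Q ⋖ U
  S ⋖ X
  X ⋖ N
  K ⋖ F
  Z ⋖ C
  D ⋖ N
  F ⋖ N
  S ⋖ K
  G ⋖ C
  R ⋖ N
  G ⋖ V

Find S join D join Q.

Common upper bounds of {S, D, Q}: N.
The least among these is N.

N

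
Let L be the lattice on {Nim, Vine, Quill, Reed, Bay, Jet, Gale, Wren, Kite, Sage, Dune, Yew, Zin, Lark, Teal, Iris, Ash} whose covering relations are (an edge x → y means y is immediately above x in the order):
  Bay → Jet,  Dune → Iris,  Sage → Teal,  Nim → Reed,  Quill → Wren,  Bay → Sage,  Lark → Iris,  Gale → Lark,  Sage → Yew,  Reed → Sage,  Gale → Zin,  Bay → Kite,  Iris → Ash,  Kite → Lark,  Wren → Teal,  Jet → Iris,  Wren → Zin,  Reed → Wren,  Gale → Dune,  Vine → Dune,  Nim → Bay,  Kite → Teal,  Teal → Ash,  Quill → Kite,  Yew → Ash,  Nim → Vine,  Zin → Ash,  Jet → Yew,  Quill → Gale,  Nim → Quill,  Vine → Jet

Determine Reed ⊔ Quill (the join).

Common upper bounds of {Reed, Quill}: Ash, Teal, Wren, Zin.
The least among these is Wren.

Wren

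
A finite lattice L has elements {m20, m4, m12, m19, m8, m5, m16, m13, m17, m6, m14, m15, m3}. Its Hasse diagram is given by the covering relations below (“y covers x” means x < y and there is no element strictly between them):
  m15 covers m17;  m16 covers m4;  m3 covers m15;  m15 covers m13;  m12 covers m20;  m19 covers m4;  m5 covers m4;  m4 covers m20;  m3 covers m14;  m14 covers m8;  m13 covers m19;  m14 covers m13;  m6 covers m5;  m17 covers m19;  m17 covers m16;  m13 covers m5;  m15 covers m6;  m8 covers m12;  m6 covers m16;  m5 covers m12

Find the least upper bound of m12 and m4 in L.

Common upper bounds of {m12, m4}: m13, m14, m15, m3, m5, m6.
The least among these is m5.

m5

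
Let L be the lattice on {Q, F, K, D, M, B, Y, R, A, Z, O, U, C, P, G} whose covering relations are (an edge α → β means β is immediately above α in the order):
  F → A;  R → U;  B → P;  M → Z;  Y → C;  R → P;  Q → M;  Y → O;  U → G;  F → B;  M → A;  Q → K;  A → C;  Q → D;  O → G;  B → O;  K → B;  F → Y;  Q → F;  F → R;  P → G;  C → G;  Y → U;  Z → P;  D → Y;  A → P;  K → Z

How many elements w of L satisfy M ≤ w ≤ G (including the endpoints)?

The interval [M, G] = {A, C, G, M, P, Z}, which has 6 elements.

6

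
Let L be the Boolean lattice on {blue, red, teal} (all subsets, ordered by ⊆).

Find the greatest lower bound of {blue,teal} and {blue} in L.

Under ⊆, meet is intersection: {blue,teal} ∩ {blue} = {blue}.

{blue}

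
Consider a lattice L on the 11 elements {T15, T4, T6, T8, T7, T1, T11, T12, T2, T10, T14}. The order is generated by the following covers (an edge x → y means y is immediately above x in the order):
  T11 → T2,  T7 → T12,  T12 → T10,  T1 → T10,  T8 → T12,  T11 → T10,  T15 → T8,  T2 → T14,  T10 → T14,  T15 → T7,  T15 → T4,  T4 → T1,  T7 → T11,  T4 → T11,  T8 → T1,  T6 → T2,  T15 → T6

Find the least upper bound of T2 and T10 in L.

T14

Common upper bounds of {T2, T10}: T14.
The least among these is T14.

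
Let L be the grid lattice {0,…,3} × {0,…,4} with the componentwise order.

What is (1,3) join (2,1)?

In a product of chains, the join is componentwise max, giving (2,3).

(2,3)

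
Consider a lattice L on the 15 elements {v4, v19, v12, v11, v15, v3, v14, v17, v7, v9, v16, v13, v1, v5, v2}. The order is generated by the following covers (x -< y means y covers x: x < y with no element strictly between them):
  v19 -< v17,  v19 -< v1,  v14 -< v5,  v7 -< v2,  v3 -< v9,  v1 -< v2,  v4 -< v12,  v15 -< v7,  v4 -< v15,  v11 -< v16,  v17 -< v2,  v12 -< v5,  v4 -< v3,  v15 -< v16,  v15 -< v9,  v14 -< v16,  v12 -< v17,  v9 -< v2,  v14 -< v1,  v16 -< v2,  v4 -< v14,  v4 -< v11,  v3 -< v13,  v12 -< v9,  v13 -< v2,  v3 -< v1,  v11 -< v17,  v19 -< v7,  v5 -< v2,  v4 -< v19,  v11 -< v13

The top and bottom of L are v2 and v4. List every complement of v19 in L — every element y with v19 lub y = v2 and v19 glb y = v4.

v13, v16, v5, v9

Need y with v19 ∨ y = v2 and v19 ∧ y = v4.
Checking each element gives: v13, v16, v5, v9.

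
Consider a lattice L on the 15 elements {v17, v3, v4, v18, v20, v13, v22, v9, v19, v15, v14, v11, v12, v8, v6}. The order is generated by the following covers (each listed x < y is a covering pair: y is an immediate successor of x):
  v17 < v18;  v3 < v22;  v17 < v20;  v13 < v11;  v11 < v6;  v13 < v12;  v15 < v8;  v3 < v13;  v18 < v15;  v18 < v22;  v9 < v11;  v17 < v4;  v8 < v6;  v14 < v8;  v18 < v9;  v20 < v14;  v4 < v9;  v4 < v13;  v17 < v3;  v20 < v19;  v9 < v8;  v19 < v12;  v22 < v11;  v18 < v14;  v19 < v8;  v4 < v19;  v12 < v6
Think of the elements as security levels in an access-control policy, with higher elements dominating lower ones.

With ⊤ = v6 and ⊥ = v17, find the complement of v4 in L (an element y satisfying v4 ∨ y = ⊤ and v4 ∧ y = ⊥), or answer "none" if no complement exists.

For every candidate y, either v4 ∨ y ≠ v6 or v4 ∧ y ≠ v17; no complement exists.

none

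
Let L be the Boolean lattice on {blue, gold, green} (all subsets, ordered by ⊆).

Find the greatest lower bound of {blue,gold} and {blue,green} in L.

Common lower bounds of {{blue,gold}, {blue,green}}: {blue}, ∅.
The greatest among these is {blue}.

{blue}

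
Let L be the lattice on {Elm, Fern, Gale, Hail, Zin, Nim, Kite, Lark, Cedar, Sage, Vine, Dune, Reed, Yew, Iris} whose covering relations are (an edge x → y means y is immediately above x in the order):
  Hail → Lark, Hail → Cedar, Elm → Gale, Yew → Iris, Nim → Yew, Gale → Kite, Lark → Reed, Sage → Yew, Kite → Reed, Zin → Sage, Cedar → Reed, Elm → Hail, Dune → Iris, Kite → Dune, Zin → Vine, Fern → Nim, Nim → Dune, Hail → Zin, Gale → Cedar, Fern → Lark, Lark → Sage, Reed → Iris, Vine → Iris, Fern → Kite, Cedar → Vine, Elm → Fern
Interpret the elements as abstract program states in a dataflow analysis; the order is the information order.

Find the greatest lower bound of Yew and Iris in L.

Yew

Common lower bounds of {Yew, Iris}: Elm, Fern, Hail, Lark, Nim, Sage, Yew, Zin.
The greatest among these is Yew.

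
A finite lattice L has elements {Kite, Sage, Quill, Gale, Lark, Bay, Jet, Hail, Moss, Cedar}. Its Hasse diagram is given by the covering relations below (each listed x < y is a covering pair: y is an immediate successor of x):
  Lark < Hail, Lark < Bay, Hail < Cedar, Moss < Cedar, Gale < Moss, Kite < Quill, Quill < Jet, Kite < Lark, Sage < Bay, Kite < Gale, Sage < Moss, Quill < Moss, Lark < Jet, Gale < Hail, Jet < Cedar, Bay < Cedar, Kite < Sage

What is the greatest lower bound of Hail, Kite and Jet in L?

Kite

Common lower bounds of {Hail, Kite, Jet}: Kite.
The greatest among these is Kite.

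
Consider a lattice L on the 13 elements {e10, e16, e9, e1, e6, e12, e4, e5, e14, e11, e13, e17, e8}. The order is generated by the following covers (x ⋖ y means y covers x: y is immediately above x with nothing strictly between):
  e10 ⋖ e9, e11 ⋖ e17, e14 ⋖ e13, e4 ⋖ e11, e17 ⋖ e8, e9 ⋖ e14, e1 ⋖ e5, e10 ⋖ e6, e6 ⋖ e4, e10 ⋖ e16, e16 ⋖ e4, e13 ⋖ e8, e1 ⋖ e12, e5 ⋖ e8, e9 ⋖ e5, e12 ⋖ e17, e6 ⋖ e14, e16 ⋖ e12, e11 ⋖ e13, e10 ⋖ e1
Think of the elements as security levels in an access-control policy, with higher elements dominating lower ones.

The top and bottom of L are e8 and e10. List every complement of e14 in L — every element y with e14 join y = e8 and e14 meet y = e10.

Need y with e14 ∨ y = e8 and e14 ∧ y = e10.
Checking each element gives: e1, e12.

e1, e12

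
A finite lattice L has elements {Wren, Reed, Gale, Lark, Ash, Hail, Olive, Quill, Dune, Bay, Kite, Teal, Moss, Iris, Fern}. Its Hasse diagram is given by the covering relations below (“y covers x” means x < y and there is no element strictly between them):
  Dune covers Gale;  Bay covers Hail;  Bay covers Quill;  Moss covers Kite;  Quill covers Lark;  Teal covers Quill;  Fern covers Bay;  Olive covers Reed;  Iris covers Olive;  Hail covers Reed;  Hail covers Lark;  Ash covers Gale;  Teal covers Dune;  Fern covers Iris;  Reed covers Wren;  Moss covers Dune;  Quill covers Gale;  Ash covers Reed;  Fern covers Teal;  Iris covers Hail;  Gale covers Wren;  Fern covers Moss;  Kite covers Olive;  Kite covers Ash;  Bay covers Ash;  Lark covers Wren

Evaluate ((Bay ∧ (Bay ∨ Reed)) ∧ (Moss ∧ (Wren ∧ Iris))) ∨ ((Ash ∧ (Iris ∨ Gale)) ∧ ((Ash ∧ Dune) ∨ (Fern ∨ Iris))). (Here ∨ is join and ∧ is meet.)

Ash

Bay ∨ Reed = Bay
Bay ∧ Bay = Bay
Wren ∧ Iris = Wren
Moss ∧ Wren = Wren
Bay ∧ Wren = Wren
Iris ∨ Gale = Fern
Ash ∧ Fern = Ash
Ash ∧ Dune = Gale
Fern ∨ Iris = Fern
Gale ∨ Fern = Fern
Ash ∧ Fern = Ash
Wren ∨ Ash = Ash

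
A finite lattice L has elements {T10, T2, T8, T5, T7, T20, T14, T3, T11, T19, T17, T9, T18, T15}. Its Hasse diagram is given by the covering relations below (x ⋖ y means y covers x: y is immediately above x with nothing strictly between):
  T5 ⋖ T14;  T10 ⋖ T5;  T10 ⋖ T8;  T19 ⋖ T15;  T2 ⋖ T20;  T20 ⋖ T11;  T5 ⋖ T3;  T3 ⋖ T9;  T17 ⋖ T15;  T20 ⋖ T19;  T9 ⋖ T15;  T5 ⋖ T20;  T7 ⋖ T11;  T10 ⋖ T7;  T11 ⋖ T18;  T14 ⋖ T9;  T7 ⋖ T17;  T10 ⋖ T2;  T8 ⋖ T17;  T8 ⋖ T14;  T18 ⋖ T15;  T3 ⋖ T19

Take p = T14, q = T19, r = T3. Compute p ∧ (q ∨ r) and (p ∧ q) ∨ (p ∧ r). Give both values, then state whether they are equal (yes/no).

q ∨ r = T19, so p ∧ (q ∨ r) = T14 ∧ T19 = T5.
p ∧ q = T5 and p ∧ r = T5, so (p ∧ q) ∨ (p ∧ r) = T5 ∨ T5 = T5.
Equal: yes.

T5; T5; yes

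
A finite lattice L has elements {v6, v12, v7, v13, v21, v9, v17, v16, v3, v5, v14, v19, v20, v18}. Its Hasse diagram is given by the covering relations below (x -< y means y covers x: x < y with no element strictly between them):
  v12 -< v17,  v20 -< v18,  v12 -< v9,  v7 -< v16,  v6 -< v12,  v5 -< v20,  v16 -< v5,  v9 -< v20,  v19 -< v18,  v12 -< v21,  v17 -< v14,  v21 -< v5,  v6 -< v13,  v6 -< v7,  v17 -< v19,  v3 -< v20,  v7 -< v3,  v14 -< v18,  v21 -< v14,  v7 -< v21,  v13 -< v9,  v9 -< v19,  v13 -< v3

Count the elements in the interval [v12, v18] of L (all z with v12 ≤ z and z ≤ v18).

The interval [v12, v18] = {v12, v14, v17, v18, v19, v20, v21, v5, v9}, which has 9 elements.

9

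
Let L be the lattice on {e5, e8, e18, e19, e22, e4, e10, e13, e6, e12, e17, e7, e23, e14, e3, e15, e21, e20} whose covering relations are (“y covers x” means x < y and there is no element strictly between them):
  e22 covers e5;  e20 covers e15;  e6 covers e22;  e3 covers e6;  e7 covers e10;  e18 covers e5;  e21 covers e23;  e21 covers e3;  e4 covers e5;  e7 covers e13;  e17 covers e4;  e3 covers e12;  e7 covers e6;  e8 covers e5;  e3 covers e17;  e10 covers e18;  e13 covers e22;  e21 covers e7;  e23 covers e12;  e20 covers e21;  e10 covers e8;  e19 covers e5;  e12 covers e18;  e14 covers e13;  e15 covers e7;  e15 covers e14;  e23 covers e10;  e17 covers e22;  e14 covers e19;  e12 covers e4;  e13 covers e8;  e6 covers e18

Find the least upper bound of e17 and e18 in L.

e3

Common upper bounds of {e17, e18}: e20, e21, e3.
The least among these is e3.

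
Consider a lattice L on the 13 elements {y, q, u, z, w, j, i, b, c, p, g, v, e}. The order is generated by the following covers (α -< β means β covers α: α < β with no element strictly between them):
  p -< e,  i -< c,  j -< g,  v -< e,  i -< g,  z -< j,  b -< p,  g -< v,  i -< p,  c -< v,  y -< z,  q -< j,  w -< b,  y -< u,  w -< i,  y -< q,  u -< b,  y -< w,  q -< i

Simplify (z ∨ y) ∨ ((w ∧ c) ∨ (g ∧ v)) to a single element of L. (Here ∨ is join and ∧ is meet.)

z ∨ y = z
w ∧ c = w
g ∧ v = g
w ∨ g = g
z ∨ g = g

g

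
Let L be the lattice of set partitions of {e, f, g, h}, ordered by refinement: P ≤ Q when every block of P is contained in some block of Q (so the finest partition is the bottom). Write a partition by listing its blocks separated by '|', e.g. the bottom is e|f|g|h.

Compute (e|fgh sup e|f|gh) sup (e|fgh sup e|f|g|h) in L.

e|fgh ∨ e|f|gh = e|fgh
e|fgh ∨ e|f|g|h = e|fgh
e|fgh ∨ e|fgh = e|fgh

e|fgh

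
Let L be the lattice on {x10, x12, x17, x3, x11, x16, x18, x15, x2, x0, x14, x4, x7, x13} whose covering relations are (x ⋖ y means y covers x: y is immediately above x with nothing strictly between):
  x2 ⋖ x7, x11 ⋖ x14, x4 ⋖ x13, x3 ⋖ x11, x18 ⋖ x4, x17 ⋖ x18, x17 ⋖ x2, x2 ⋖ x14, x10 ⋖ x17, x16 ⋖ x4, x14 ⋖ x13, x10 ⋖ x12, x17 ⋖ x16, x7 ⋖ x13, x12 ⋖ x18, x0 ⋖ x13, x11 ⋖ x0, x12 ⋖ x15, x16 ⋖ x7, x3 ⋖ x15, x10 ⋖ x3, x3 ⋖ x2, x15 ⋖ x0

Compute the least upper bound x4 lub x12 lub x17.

Common upper bounds of {x4, x12, x17}: x13, x4.
The least among these is x4.

x4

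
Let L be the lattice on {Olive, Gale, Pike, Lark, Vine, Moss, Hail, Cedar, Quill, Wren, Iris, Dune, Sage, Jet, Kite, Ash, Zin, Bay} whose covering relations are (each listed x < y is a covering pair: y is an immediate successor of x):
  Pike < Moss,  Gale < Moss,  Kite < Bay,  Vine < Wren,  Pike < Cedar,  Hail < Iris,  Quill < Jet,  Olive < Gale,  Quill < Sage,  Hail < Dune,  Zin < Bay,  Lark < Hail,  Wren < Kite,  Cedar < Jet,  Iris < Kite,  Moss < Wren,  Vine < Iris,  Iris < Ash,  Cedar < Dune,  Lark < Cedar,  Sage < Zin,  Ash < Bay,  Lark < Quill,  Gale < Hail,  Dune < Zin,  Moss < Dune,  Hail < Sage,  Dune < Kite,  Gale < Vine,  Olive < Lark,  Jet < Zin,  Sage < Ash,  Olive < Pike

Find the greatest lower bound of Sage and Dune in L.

Hail

Common lower bounds of {Sage, Dune}: Gale, Hail, Lark, Olive.
The greatest among these is Hail.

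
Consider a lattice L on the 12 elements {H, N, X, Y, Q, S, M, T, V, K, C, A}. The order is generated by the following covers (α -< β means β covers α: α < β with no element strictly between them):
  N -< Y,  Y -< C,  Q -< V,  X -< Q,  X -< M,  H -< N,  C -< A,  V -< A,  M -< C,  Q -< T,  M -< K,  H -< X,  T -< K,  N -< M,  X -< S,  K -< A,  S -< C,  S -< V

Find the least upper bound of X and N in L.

Common upper bounds of {X, N}: A, C, K, M.
The least among these is M.

M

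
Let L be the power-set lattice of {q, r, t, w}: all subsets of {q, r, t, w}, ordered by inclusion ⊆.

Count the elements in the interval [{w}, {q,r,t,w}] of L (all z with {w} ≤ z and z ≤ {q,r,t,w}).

The interval [{w}, {q,r,t,w}] = {{q,r,t,w}, {q,r,w}, {q,t,w}, {q,w}, {r,t,w}, {r,w}, {t,w}, {w}}, which has 8 elements.

8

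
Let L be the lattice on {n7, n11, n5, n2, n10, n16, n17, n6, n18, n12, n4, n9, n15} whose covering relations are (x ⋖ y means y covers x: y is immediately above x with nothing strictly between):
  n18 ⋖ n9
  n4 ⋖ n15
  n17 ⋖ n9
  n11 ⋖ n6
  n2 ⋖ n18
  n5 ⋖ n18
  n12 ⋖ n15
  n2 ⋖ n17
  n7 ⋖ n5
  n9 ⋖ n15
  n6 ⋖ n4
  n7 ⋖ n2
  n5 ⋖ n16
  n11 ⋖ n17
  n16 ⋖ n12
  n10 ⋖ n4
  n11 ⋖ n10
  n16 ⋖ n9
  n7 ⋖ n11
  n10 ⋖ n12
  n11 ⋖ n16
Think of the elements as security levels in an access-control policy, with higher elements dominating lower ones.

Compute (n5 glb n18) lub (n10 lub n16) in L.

n12

n5 ∧ n18 = n5
n10 ∨ n16 = n12
n5 ∨ n12 = n12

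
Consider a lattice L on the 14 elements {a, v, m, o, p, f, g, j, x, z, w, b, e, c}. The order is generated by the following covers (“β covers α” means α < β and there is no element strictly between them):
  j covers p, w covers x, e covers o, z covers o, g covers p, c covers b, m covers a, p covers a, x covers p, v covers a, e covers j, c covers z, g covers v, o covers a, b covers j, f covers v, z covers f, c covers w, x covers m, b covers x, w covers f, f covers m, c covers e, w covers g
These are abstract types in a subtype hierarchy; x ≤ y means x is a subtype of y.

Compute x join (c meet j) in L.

c ∧ j = j
x ∨ j = b

b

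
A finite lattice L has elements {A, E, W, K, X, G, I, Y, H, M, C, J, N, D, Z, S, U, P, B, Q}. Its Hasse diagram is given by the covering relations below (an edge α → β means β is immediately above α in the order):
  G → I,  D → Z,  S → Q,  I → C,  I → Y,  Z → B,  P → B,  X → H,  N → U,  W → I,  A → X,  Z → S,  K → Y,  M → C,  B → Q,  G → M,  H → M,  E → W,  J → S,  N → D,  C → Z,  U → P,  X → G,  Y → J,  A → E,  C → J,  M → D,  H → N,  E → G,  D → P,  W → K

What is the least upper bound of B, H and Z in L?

Common upper bounds of {B, H, Z}: B, Q.
The least among these is B.

B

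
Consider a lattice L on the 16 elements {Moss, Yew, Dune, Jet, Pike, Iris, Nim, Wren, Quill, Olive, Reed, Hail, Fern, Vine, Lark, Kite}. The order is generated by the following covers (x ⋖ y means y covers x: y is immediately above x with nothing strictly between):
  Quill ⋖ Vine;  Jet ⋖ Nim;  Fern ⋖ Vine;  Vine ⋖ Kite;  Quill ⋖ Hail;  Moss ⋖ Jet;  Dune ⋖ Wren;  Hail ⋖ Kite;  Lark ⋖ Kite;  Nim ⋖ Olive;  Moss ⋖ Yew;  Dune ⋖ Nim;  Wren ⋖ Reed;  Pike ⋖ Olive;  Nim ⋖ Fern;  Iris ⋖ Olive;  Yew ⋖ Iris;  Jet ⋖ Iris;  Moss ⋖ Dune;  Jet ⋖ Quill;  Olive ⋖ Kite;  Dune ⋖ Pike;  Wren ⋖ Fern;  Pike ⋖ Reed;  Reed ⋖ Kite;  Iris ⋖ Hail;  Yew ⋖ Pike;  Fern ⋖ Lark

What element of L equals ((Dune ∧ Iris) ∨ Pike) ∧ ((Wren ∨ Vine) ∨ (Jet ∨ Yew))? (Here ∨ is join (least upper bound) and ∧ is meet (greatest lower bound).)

Dune ∧ Iris = Moss
Moss ∨ Pike = Pike
Wren ∨ Vine = Vine
Jet ∨ Yew = Iris
Vine ∨ Iris = Kite
Pike ∧ Kite = Pike

Pike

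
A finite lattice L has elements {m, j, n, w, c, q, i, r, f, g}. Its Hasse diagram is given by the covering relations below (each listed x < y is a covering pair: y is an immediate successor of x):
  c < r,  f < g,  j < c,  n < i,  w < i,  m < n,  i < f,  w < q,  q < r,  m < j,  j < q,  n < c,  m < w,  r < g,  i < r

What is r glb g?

r

Common lower bounds of {r, g}: c, i, j, m, n, q, r, w.
The greatest among these is r.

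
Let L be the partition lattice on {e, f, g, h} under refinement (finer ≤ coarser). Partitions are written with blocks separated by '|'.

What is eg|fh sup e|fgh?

The join of eg|fh and e|fgh merges any blocks that overlap across the partitions, giving efgh.

efgh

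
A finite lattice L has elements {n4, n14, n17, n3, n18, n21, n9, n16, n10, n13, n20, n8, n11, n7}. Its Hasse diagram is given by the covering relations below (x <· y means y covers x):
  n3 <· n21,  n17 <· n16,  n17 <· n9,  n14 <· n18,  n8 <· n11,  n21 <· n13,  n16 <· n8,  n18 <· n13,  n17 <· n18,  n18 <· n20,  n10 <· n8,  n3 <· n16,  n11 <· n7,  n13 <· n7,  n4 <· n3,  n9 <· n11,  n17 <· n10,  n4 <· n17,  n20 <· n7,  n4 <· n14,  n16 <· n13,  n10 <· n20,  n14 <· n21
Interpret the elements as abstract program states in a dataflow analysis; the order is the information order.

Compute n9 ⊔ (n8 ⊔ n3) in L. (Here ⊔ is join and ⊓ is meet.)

n11

n8 ∨ n3 = n8
n9 ∨ n8 = n11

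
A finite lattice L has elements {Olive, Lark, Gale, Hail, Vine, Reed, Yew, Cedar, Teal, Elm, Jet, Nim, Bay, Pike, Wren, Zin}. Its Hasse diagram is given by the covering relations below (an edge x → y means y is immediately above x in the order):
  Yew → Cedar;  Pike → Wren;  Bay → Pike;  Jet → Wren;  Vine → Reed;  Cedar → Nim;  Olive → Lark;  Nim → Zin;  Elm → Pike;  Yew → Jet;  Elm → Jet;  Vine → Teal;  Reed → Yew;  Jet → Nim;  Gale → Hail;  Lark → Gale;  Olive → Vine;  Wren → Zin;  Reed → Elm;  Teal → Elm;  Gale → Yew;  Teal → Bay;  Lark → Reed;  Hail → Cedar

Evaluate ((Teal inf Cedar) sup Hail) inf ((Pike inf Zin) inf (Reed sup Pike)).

Reed

Teal ∧ Cedar = Vine
Vine ∨ Hail = Cedar
Pike ∧ Zin = Pike
Reed ∨ Pike = Pike
Pike ∧ Pike = Pike
Cedar ∧ Pike = Reed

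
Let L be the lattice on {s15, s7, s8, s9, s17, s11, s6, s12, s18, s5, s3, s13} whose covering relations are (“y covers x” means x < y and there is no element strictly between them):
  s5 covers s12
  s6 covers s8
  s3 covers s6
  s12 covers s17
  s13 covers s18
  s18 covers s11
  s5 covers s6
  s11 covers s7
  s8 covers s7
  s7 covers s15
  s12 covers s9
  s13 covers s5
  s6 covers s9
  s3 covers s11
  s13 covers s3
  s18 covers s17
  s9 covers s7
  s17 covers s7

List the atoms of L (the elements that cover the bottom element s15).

s7

The atoms are exactly the elements that cover s15: s7.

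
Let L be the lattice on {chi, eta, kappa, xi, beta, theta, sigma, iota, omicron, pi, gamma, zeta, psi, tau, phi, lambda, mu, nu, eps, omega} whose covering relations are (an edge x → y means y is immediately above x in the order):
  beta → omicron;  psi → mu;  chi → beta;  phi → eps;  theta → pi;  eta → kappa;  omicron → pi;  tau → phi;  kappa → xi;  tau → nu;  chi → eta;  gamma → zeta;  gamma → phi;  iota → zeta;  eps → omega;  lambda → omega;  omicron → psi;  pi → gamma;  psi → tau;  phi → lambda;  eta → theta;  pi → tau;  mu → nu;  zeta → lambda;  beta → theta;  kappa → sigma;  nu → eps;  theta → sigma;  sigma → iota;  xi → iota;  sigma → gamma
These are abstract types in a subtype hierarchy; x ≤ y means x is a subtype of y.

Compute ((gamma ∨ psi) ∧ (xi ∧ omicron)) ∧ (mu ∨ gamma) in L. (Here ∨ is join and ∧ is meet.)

gamma ∨ psi = phi
xi ∧ omicron = chi
phi ∧ chi = chi
mu ∨ gamma = eps
chi ∧ eps = chi

chi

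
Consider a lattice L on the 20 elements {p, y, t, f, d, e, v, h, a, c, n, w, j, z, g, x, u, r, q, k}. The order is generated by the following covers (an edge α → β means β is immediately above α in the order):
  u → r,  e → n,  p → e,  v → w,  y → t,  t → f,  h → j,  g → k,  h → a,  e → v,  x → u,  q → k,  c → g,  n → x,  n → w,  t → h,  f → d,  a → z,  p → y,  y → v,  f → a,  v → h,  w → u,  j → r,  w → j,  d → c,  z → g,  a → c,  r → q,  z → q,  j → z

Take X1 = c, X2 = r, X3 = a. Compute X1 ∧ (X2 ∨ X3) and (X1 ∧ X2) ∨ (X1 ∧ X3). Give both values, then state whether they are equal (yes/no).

a; a; yes

X2 ∨ X3 = q, so X1 ∧ (X2 ∨ X3) = c ∧ q = a.
X1 ∧ X2 = h and X1 ∧ X3 = a, so (X1 ∧ X2) ∨ (X1 ∧ X3) = h ∨ a = a.
Equal: yes.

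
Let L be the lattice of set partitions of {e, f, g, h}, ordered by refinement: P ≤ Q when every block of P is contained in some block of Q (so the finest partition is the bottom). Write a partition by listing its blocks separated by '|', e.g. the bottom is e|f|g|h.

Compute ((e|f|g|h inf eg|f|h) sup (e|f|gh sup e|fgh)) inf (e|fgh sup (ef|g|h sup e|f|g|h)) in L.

e|f|g|h ∧ eg|f|h = e|f|g|h
e|f|gh ∨ e|fgh = e|fgh
e|f|g|h ∨ e|fgh = e|fgh
ef|g|h ∨ e|f|g|h = ef|g|h
e|fgh ∨ ef|g|h = efgh
e|fgh ∧ efgh = e|fgh

e|fgh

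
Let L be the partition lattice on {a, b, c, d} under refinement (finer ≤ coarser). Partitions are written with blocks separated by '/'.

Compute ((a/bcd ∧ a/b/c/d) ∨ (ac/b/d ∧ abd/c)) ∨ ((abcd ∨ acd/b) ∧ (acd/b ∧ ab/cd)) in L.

a/bcd ∧ a/b/c/d = a/b/c/d
ac/b/d ∧ abd/c = a/b/c/d
a/b/c/d ∨ a/b/c/d = a/b/c/d
abcd ∨ acd/b = abcd
acd/b ∧ ab/cd = a/b/cd
abcd ∧ a/b/cd = a/b/cd
a/b/c/d ∨ a/b/cd = a/b/cd

a/b/cd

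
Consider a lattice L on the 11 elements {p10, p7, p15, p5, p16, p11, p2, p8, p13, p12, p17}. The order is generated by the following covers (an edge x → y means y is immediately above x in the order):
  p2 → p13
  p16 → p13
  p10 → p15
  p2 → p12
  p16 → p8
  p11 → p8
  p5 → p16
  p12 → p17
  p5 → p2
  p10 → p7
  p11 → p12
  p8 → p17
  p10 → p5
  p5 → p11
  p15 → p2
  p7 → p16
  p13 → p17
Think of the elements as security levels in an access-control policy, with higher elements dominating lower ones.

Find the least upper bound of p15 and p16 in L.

p13

Common upper bounds of {p15, p16}: p13, p17.
The least among these is p13.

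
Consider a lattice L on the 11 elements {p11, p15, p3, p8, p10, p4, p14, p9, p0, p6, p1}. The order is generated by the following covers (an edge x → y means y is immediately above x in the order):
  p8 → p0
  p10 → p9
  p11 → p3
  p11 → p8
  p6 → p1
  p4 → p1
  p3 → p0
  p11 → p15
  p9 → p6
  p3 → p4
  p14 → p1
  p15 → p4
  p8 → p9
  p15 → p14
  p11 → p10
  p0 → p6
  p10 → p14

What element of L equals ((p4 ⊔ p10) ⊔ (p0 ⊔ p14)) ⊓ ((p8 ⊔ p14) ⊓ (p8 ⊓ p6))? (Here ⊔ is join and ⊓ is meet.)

p8

p4 ∨ p10 = p1
p0 ∨ p14 = p1
p1 ∨ p1 = p1
p8 ∨ p14 = p1
p8 ∧ p6 = p8
p1 ∧ p8 = p8
p1 ∧ p8 = p8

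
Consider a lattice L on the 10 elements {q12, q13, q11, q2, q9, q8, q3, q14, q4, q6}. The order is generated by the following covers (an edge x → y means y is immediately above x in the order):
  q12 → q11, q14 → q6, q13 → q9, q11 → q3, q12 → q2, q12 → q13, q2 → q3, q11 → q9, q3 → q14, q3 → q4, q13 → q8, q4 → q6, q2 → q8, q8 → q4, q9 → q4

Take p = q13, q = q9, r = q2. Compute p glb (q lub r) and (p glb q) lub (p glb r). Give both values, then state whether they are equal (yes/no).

q lub r = q4, so p glb (q lub r) = q13 glb q4 = q13.
p glb q = q13 and p glb r = q12, so (p glb q) lub (p glb r) = q13 lub q12 = q13.
Equal: yes.

q13; q13; yes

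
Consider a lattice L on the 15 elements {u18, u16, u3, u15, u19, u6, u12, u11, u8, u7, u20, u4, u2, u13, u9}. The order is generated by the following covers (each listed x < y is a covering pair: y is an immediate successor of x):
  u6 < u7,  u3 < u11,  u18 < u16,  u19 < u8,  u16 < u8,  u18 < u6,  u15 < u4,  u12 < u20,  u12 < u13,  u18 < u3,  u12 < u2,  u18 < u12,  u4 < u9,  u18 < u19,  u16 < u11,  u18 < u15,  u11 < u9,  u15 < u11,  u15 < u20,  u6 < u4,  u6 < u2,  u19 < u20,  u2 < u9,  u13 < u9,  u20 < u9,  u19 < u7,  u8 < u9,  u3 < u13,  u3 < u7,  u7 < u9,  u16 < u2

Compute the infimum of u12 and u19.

u18

Common lower bounds of {u12, u19}: u18.
The greatest among these is u18.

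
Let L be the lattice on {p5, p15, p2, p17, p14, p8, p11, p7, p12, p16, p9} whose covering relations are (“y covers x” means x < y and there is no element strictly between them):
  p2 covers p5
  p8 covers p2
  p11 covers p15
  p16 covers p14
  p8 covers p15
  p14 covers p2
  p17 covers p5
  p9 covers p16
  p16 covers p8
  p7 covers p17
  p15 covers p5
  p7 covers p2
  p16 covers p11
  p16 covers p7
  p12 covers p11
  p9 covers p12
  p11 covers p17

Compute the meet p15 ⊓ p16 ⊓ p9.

p15

Common lower bounds of {p15, p16, p9}: p15, p5.
The greatest among these is p15.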